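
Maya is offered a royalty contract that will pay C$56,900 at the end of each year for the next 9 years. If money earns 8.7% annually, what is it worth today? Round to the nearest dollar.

C$345,330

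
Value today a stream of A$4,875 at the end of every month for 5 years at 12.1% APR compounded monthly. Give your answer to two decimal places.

A$218,658.76

Periodic rate i = 0.121/12 = 0.0100833; n = 5 × 12 = 60 periods.
PV = PMT · [1 − (1+i)^(−n)] / i = 4875 · 44.853078 = 218,658.7552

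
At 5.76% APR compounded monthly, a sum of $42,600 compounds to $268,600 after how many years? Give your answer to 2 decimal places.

32.04 years

Periodic rate i = 0.0576/12 = 0.0048.
(1+i)^n = 268600/42600 = 6.30516, so n = ln 6.30516 / ln 1.0048 = 384.5385 months
= 384.5385/12 years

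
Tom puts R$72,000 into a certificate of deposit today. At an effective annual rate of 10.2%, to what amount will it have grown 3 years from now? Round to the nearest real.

FV = PV·(1+i)^n = 72,000 × 1.338273 = 96,355.6710

R$96,356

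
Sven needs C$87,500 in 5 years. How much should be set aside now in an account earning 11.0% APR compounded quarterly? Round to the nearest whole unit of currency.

C$50,859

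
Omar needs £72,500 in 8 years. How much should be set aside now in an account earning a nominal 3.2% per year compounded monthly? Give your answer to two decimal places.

£56,144.42

i = 0.032/12 = 0.00266667 per month; n = 8·12 = 96.
PV = 72,500 / (1 + 0.00266667)^96 = 72,500 / 1.291313 = 56,144.4194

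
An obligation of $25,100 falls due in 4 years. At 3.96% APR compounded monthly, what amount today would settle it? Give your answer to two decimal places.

$21,428.65

Periodic rate i = 0.0396/12 = 0.0033; n = 4 × 12 = 48 periods.
PV = FV·(1+i)^(−n) = 25,100 × 0.853731 = 21,428.6462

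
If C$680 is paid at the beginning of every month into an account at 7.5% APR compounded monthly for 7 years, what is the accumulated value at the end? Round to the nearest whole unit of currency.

Periodic rate i = 0.075/12 = 0.00625; n = 7 × 12 = 84 periods.
Accumulation factor s(84|0.00625) × (1+i) = 110.719571; FV = 680 × 110.719571 = 75,289.3080
(annuity-due: payments at period start, so ×(1+i).)

C$75,289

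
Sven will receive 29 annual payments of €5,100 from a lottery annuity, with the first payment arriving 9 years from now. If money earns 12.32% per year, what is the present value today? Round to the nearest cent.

€15,779.50

Value one period before first payment (t=8): 5100 × [1 − (1+0.1232)^(−29)] / 0.1232 = 5100 × 7.837543 = 39,971.4685
Discount back 8 years: 39,971.4685 × (1+0.1232)^(−8) = 39,971.4685 × 0.394769 = 15,779.5039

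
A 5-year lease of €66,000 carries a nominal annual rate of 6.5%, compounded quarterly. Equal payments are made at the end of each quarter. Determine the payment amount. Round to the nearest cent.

€3,891.75

i = 0.065/4 = 0.01625 per quarter; n = 5·4 = 20.
PMT = 66000 / ( [1 − (1+0.01625)^(−20)] / 0.01625 ) = 66000 / 16.958934 = 3,891.7541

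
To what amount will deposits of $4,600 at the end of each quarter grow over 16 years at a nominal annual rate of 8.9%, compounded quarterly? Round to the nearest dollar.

With 4 periods per year: i = 0.02225, n = 64.
FV = 4600 × [(1+0.02225)^64 − 1] / 0.02225 = 4600 × 138.847761 = 638,699.7025

$638,700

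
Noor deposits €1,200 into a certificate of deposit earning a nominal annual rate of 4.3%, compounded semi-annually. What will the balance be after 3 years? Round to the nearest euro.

€1,363

i = 0.043/2 = 0.0215 per half-year; n = 3·2 = 6.
1,200 × (1+0.0215)^6 = 1,200 × 1.136136 = 1,363.3629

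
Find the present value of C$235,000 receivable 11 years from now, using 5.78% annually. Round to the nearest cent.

C$126,656.85

PV = FV·(1+i)^(−n) = 235,000 × 0.538965 = 126,656.8471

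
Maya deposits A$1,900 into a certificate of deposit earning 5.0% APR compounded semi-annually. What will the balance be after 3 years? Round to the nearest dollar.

i = 0.05/2 = 0.025 per half-year; n = 3·2 = 6.
FV = 1,900 × (1 + 0.025)^6 = 2,203.4175

A$2,203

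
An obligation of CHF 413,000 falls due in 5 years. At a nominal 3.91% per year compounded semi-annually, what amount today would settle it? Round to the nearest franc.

CHF 340,302

Periodic rate i = 0.0391/2 = 0.01955; n = 5 × 2 = 10 periods.
PV = 413,000 / (1 + 0.01955)^10 = 413,000 / 1.213627 = 340,302.2040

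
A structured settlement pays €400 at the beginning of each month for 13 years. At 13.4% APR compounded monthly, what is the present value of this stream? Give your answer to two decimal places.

With 12 periods per year: i = 0.0111667, n = 156.
PV = PMT · [1 − (1+i)^(−n)] / i × (1+i) = 400 · 74.536350 = 29,814.5401
(annuity-due: payments at period start, so ×(1+i).)

€29,814.54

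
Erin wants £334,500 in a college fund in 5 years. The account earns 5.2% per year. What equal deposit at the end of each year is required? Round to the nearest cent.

FV-annuity factor = 5.547750; PMT = 334500 / 5.547750 = 60,294.7103

£60,294.71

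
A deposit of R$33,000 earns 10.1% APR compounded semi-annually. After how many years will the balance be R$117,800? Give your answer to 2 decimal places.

12.91 years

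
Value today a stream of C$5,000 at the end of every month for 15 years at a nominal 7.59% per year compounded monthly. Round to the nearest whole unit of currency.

i = 0.0759/12 = 0.006325 per month; n = 15·12 = 180.
PV = 5000 × [1 − (1+0.006325)^(−180)] / 0.006325 = 5000 × 107.280700 = 536,403.5015

C$536,404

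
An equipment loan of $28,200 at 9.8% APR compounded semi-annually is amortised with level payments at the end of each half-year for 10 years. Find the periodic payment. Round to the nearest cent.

$2,243.69

i = 0.098/2 = 0.049 per half-year; n = 10·2 = 20.
Annuity-PV factor = 12.568559; PMT = 28200 / 12.568559 = 2,243.6940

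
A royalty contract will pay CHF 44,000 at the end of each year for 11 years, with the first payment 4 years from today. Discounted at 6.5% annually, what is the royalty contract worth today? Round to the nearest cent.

CHF 280,076.14

Value one period before first payment (t=3): 44000 × [1 − (1+0.065)^(−11)] / 0.065 = 44000 × 7.689042 = 338,317.8684
Discount back 3 years: 338,317.8684 × (1+0.065)^(−3) = 338,317.8684 × 0.827849 = 280,076.1401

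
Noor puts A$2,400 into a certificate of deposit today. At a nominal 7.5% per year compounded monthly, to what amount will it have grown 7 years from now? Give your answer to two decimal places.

A$4,050.48

With 12 periods per year: i = 0.00625, n = 84.
FV = 2,400 × (1 + 0.00625)^84 = 4,050.4781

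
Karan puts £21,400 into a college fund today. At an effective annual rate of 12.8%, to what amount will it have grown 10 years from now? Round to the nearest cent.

£71,368.20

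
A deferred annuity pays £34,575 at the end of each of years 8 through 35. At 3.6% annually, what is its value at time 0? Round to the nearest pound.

PV at t=7 (ordinary 28-year annuity): 34575 × a(28|0.036) = 34575 × 17.459093 = 603,648.1386
PV₀ = 603,648.1386 / (1+0.036)^7 = 603,648.1386 / 1.280909 = 471,265.4246

£471,265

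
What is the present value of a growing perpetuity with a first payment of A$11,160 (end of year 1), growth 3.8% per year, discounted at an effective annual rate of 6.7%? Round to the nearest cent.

PV = D₁/(r − g) = 11160/(0.067 − 0.038) = 384,827.5862

A$384,827.59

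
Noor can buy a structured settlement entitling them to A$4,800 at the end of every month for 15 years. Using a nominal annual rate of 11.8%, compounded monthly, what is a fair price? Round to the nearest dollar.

A$404,268

Periodic rate i = 0.118/12 = 0.00983333; n = 15 × 12 = 180 periods.
Annuity factor a(180|0.00983333) = 84.222503; PV = 4800 × 84.222503 = 404,268.0163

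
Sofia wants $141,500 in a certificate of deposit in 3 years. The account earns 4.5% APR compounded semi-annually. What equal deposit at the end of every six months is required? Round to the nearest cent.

$22,291.20

Periodic rate i = 0.045/2 = 0.0225; n = 3 × 2 = 6 periods.
PMT = 141500 / ( [(1+0.0225)^6 − 1] / 0.0225 ) = 141500 / 6.347797 = 22,291.1966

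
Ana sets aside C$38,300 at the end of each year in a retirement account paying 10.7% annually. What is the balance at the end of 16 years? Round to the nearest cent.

FV = PMT · [(1+i)^n − 1] / i = 38300 · 38.185337 = 1,462,498.4254

C$1,462,498.43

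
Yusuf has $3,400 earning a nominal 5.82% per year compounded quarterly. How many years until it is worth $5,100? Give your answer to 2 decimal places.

Periodic rate i = 0.0582/4 = 0.01455.
(1+i)^n = 5100/3400 = 1.50000, so n = ln 1.50000 / ln 1.01455 = 28.0693 quarters
= 28.0693/4 years

7.02 years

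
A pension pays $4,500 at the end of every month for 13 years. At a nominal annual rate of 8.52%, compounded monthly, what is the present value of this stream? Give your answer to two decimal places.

Periodic rate i = 0.0852/12 = 0.0071; n = 13 × 12 = 156 periods.
PV = PMT · [1 − (1+i)^(−n)] / i = 4500 · 94.134338 = 423,604.5194

$423,604.52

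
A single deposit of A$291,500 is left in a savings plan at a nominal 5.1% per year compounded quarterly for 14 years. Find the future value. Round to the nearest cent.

A$592,604.12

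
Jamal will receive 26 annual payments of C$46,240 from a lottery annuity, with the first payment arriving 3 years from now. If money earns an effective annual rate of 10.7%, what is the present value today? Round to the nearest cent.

Value one period before first payment (t=2): 46240 × [1 − (1+0.107)^(−26)] / 0.107 = 46240 × 8.680861 = 401,403.0172
PV₀ = 401,403.0172 / (1+0.107)^2 = 401,403.0172 / 1.225449 = 327,555.8731

C$327,555.87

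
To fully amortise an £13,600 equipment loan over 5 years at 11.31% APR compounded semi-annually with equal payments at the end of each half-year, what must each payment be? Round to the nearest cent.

Periodic rate i = 0.1131/2 = 0.05655; n = 5 × 2 = 10 periods.
PMT = 13600 / ( [1 − (1+0.05655)^(−10)] / 0.05655 ) = 13600 / 7.481900 = 1,817.7201

£1,817.72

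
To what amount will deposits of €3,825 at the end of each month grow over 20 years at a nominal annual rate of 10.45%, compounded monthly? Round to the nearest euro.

€3,079,954

i = 0.1045/12 = 0.00870833 per month; n = 20·12 = 240.
FV = PMT · [(1+i)^n − 1] / i = 3825 · 805.216656 = 3,079,953.7095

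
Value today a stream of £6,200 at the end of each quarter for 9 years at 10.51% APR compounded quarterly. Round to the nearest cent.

£143,207.19

i = 0.1051/4 = 0.026275 per quarter; n = 9·4 = 36.
Annuity factor a(36|0.026275) = 23.097934; PV = 6200 × 23.097934 = 143,207.1913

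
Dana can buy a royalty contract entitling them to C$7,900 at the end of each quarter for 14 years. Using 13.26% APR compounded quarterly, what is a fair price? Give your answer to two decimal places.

With 4 periods per year: i = 0.03315, n = 56.
PV = 7900 × [1 − (1+0.03315)^(−56)] / 0.03315 = 7900 × 25.308923 = 199,940.4900

C$199,940.49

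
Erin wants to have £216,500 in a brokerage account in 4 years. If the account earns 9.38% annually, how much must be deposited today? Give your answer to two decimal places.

£151,253.78

PV = FV·(1+i)^(−n) = 216,500 × 0.698632 = 151,253.7757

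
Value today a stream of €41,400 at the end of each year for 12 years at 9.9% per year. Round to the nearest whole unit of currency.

€283,474

Annuity factor a(12|0.099) = 6.847198; PV = 41400 × 6.847198 = 283,473.9890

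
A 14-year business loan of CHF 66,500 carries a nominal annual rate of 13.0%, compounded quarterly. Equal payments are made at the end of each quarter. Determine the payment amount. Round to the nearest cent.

Periodic rate i = 0.13/4 = 0.0325; n = 14 × 4 = 56 periods.
PMT = 66500 / ( [1 − (1+0.0325)^(−56)] / 0.0325 ) = 66500 / 25.637389 = 2,593.8679

CHF 2,593.87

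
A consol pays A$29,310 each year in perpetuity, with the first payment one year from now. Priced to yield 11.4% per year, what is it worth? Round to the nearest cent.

PV = PMT / i = 29310 / 0.114 = 257,105.2632

A$257,105.26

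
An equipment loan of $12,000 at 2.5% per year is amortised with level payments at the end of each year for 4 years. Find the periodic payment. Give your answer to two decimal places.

$3,189.81

PMT = 12000 / ( [1 − (1+0.025)^(−4)] / 0.025 ) = 12000 / 3.761974 = 3,189.8145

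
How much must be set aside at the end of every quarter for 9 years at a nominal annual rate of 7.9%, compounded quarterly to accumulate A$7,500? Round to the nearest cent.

i = 0.079/4 = 0.01975 per quarter; n = 9·4 = 36.
PMT = 7500 / ( [(1+0.01975)^36 − 1] / 0.01975 ) = 7500 / 51.745080 = 144.9413

A$144.94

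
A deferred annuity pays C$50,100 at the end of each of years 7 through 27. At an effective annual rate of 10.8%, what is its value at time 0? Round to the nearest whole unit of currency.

C$221,616

Value one period before first payment (t=6): 50100 × [1 − (1+0.108)^(−21)] / 0.108 = 50100 × 8.184673 = 410,052.1181
Discount back 6 years: 410,052.1181 × (1+0.108)^(−6) = 410,052.1181 × 0.540457 = 221,615.6863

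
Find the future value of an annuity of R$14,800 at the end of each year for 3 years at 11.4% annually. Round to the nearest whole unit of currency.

R$49,654

FV = 14800 × [(1+0.114)^3 − 1] / 0.114 = 14800 × 3.354996 = 49,653.9408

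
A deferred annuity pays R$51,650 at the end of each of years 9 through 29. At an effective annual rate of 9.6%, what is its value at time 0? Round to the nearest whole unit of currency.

R$220,717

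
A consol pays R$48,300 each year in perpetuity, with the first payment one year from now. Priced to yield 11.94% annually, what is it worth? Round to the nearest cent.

R$404,522.61

PV = C/r = 48300/0.1194 = 404,522.6131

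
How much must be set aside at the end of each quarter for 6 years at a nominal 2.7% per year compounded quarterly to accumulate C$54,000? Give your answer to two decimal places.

Periodic rate i = 0.027/4 = 0.00675; n = 6 × 4 = 24 periods.
FV-annuity factor = 25.958577; PMT = 54000 / 25.958577 = 2,080.2373

C$2,080.24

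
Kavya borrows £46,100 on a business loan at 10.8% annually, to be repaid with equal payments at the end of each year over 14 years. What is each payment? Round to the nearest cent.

£6,533.23

PMT = 46100 / ( [1 − (1+0.108)^(−14)] / 0.108 ) = 46100 / 7.056233 = 6,533.2306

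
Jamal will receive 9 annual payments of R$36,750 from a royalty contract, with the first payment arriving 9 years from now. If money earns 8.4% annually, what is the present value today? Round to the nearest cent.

Value one period before first payment (t=8): 36750 × [1 − (1+0.084)^(−9)] / 0.084 = 36750 × 6.144302 = 225,803.0907
PV₀ = 225,803.0907 / (1+0.084)^8 = 225,803.0907 / 1.906489 = 118,439.2434

R$118,439.24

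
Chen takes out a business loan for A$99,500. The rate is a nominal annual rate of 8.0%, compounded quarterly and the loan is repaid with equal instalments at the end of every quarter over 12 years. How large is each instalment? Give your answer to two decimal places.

Periodic rate i = 0.08/4 = 0.02; n = 12 × 4 = 48 periods.
PMT = 99500 / ( [1 − (1+0.02)^(−48)] / 0.02 ) = 99500 / 30.673120 = 3,243.8826

A$3,243.88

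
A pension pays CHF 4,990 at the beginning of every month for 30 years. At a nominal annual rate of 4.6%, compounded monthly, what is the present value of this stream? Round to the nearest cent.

Periodic rate i = 0.046/12 = 0.00383333; n = 30 × 12 = 360 periods.
PV = PMT · [1 − (1+i)^(−n)] / i × (1+i) = 4990 · 195.814759 = 977,115.6466
(Beginning-of-period payments → annuity-due factor ×(1+i).)

CHF 977,115.65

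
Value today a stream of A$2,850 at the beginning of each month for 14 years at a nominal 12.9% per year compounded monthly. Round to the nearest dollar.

With 12 periods per year: i = 0.01075, n = 168.
Annuity factor a(168|0.01075) × (1+i) = 78.424668; PV = 2850 × 78.424668 = 223,510.3035
(annuity-due: payments at period start, so ×(1+i).)

A$223,510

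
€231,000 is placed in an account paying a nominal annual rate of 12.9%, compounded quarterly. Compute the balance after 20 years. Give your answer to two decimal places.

€2,926,869.13

i = 0.129/4 = 0.03225 per quarter; n = 20·4 = 80.
FV = 231,000 × (1 + 0.03225)^80 = 2,926,869.1267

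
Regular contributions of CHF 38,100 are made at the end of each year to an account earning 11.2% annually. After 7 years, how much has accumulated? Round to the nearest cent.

FV = PMT · [(1+i)^n − 1] / i = 38100 · 9.843642 = 375,042.7681

CHF 375,042.77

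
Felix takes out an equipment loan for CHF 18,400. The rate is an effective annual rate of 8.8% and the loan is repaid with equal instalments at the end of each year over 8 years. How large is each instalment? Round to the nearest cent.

CHF 3,299.74

PMT = 18400 / ( [1 − (1+0.088)^(−8)] / 0.088 ) = 18400 / 5.576201 = 3,299.7377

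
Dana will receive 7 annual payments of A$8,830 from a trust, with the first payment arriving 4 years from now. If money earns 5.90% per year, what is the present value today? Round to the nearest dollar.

Value one period before first payment (t=3): 8830 × [1 − (1+0.059)^(−7)] / 0.059 = 8830 × 5.602278 = 49,468.1114
Discount back 3 years: 49,468.1114 × (1+0.059)^(−3) = 49,468.1114 × 0.842000 = 41,652.1525

A$41,652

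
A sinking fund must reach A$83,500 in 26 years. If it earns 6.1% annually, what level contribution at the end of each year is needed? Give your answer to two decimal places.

A$1,390.79

FV-annuity factor = 60.037664; PMT = 83500 / 60.037664 = 1,390.7936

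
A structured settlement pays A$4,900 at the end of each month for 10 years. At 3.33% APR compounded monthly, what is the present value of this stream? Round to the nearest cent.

A$499,533.66

With 12 periods per year: i = 0.002775, n = 120.
Annuity factor a(120|0.002775) = 101.945646; PV = 4900 × 101.945646 = 499,533.6630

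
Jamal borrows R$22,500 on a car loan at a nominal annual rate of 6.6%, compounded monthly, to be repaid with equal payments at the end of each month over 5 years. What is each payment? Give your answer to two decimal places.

R$441.29

i = 0.066/12 = 0.0055 per month; n = 5·12 = 60.
PMT = 22500 / ( [1 − (1+0.0055)^(−60)] / 0.0055 ) = 22500 / 50.986533 = 441.2930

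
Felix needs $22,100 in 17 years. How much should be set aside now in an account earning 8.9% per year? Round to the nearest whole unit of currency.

$5,187

PV = FV·(1+i)^(−n) = 22,100 × 0.234707 = 5,187.0247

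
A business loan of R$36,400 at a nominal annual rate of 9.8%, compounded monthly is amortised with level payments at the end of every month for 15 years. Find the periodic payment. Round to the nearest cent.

R$386.71

Periodic rate i = 0.098/12 = 0.00816667; n = 15 × 12 = 180 periods.
PMT = 36400 / ( [1 − (1+0.00816667)^(−180)] / 0.00816667 ) = 36400 / 94.126255 = 386.7146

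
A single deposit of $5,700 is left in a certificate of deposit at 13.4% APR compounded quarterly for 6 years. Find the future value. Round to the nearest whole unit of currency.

$12,570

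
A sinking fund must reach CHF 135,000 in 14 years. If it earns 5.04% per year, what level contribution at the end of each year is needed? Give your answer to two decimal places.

FV-annuity factor = 19.653123; PMT = 135000 / 19.653123 = 6,869.1371

CHF 6,869.14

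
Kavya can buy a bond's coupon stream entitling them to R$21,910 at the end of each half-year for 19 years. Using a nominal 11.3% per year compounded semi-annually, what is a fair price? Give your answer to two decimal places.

R$339,753.15

Periodic rate i = 0.113/2 = 0.0565; n = 19 × 2 = 38 periods.
PV = 21910 × [1 − (1+0.0565)^(−38)] / 0.0565 = 21910 × 15.506762 = 339,753.1546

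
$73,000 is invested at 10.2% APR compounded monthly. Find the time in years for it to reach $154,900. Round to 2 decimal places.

7.41 years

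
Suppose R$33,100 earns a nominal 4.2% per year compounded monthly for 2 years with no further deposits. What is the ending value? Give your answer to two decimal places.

Periodic rate i = 0.042/12 = 0.0035; n = 2 × 12 = 24 periods.
FV = 33,100 × (1 + 0.0035)^24 = 35,995.2370

R$35,995.24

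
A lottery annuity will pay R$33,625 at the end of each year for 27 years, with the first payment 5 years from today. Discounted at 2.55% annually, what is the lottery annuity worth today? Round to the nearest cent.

R$588,172.61

PV at t=4 (ordinary 27-year annuity): 33625 × a(27|0.0255) = 33625 × 19.345732 = 650,500.2310
Discount back 4 years: 650,500.2310 × (1+0.0255)^(−4) = 650,500.2310 × 0.904185 = 588,172.6099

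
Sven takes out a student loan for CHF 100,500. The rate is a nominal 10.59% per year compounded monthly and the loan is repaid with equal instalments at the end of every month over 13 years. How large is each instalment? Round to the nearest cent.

Periodic rate i = 0.1059/12 = 0.008825; n = 13 × 12 = 156 periods.
PMT = 100500 / ( [1 − (1+0.008825)^(−156)] / 0.008825 ) = 100500 / 84.539479 = 1,188.7937

CHF 1,188.79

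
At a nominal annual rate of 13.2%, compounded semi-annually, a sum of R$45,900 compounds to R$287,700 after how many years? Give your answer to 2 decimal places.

14.36 years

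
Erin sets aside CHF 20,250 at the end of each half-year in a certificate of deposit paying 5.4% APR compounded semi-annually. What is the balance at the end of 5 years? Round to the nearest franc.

CHF 228,962

With 2 periods per year: i = 0.027, n = 10.
FV = 20250 × [(1+0.027)^10 − 1] / 0.027 = 20250 × 11.306750 = 228,961.6959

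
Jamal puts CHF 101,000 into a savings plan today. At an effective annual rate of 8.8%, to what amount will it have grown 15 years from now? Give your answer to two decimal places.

FV = PV·(1+i)^n = 101,000 × 3.543508 = 357,894.3186

CHF 357,894.32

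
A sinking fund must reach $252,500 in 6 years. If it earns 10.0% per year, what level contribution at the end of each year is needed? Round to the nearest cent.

$32,725.86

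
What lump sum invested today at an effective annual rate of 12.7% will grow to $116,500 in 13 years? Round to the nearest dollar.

PV = FV·(1+i)^(−n) = 116,500 × 0.211344 = 24,621.5289

$24,622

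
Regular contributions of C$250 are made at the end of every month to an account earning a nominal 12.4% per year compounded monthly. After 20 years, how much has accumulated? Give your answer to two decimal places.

C$261,054.82

Periodic rate i = 0.124/12 = 0.0103333; n = 20 × 12 = 240 periods.
FV = 250 × [(1+0.0103333)^240 − 1] / 0.0103333 = 250 × 1044.219270 = 261,054.8175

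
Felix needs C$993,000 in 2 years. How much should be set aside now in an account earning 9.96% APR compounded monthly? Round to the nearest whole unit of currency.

C$814,320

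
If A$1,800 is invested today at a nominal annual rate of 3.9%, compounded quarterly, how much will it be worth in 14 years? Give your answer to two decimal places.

A$3,099.19

With 4 periods per year: i = 0.00975, n = 56.
1,800 × (1+0.00975)^56 = 1,800 × 1.721774 = 3,099.1940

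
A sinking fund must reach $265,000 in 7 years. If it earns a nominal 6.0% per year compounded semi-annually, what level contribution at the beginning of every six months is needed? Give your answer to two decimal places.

i = 0.06/2 = 0.03 per half-year; n = 7·2 = 14.
FV-annuity factor × (1+i) = 17.598914; PMT = 265000 / 17.598914 = 15,057.7474

$15,057.75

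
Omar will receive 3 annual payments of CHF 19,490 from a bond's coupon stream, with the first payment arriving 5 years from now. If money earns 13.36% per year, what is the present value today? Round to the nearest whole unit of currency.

CHF 27,698

PV at t=4 (ordinary 3-year annuity): 19490 × a(3|0.1336) = 19490 × 2.346794 = 45,739.0179
Discount back 4 years: 45,739.0179 × (1+0.1336)^(−4) = 45,739.0179 × 0.605565 = 27,697.9410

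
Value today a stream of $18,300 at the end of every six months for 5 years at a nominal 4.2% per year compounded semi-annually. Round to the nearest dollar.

$163,525

Periodic rate i = 0.042/2 = 0.021; n = 5 × 2 = 10 periods.
PV = PMT · [1 − (1+i)^(−n)] / i = 18300 · 8.935768 = 163,524.5587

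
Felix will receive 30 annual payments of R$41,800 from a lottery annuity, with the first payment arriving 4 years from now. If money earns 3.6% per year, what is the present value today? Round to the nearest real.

R$682,815

PV at t=3 (ordinary 30-year annuity): 41800 × a(30|0.036) = 41800 × 18.163762 = 759,245.2456
PV₀ = 759,245.2456 / (1+0.036)^3 = 759,245.2456 / 1.111935 = 682,814.6254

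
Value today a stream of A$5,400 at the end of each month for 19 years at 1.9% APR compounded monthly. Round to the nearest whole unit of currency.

i = 0.019/12 = 0.00158333 per month; n = 19·12 = 228.
PV = 5400 × [1 − (1+0.00158333)^(−228)] / 0.00158333 = 5400 × 191.255995 = 1,032,782.3739

A$1,032,782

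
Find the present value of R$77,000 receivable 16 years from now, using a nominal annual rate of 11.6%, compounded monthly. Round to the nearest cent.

R$12,142.58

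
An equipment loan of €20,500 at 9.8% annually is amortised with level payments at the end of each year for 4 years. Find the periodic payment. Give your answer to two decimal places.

€6,439.17

PMT = 20500 / ( [1 − (1+0.098)^(−4)] / 0.098 ) = 20500 / 3.183638 = 6,439.1745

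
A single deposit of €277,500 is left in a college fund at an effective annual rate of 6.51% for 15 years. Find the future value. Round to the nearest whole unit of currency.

277,500 × (1+0.0651)^15 = 277,500 × 2.575466 = 714,691.7317

€714,692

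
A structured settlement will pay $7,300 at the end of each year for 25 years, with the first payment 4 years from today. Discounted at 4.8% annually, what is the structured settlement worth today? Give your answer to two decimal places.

$91,206.05

Value one period before first payment (t=3): 7300 × [1 − (1+0.048)^(−25)] / 0.048 = 7300 × 14.380853 = 104,980.2262
PV₀ = 104,980.2262 / (1+0.048)^3 = 104,980.2262 / 1.151023 = 91,206.0518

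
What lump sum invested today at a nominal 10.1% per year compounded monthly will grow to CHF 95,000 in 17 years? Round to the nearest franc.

CHF 17,185

Periodic rate i = 0.101/12 = 0.00841667; n = 17 × 12 = 204 periods.
PV = 95,000 / (1 + 0.00841667)^204 = 95,000 / 5.527936 = 17,185.4365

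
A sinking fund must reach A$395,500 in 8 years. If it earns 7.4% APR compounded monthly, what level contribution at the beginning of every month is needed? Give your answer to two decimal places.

A$3,013.70

Periodic rate i = 0.074/12 = 0.00616667; n = 8 × 12 = 96 periods.
PMT = 395500 / ( [(1+0.00616667)^96 − 1] / 0.00616667 × (1+i) ) = 395500 / 131.234104 = 3,013.6983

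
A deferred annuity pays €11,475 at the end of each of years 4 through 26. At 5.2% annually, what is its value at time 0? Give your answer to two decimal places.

€130,474.20

Value one period before first payment (t=3): 11475 × [1 − (1+0.052)^(−23)] / 0.052 = 11475 × 13.237902 = 151,904.9279
Discount back 3 years: 151,904.9279 × (1+0.052)^(−3) = 151,904.9279 × 0.858920 = 130,474.2003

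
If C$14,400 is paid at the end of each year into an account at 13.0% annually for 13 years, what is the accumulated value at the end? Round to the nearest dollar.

FV = 14400 × [(1+0.13)^13 − 1] / 0.13 = 14400 × 29.984701 = 431,779.6914

C$431,780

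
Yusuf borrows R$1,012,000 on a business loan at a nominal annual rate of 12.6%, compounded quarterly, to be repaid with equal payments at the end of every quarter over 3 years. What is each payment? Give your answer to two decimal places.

R$102,580.11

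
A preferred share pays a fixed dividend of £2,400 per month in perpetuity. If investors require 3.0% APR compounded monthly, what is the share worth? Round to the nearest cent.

£960,000.00

Periodic rate i = 0.03/12 = 0.0025.
PV = PMT / i = 2400 / 0.0025 = 960,000.0000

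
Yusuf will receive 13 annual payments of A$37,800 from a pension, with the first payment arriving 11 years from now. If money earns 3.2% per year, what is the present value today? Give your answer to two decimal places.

A$289,662.53

Value one period before first payment (t=10): 37800 × [1 − (1+0.032)^(−13)] / 0.032 = 37800 × 10.500198 = 396,907.4844
Discount back 10 years: 396,907.4844 × (1+0.032)^(−10) = 396,907.4844 × 0.729799 = 289,662.5273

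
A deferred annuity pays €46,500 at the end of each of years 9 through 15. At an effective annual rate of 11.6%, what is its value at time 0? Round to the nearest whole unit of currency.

€89,329

PV at t=8 (ordinary 7-year annuity): 46500 × a(7|0.116) = 46500 × 4.622231 = 214,933.7249
PV₀ = 214,933.7249 / (1+0.116)^8 = 214,933.7249 / 2.406099 = 89,328.6989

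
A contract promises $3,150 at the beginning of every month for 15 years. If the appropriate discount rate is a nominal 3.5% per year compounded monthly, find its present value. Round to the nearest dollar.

$441,917

Periodic rate i = 0.035/12 = 0.00291667; n = 15 × 12 = 180 periods.
PV = PMT · [1 − (1+i)^(−n)] / i × (1+i) = 3150 · 140.291112 = 441,917.0028
(Beginning-of-period payments → annuity-due factor ×(1+i).)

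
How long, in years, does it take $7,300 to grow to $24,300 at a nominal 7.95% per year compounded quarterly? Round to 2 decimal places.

Periodic rate i = 0.0795/4 = 0.019875.
(1+i)^n = 24300/7300 = 3.32877, so n = ln 3.32877 / ln 1.01988 = 61.1076 quarters
= 61.1076/4 years

15.28 years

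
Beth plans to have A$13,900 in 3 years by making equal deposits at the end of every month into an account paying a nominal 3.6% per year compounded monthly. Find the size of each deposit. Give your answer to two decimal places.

A$366.21

With 12 periods per year: i = 0.003, n = 36.
FV-annuity factor = 37.955881; PMT = 13900 / 37.955881 = 366.2147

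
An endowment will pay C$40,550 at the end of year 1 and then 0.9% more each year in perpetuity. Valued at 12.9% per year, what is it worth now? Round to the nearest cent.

C$337,916.67

PV = PMT / (i − g) = 40550 / (0.129 − 0.009) = 40550 / 0.120000 = 337,916.6667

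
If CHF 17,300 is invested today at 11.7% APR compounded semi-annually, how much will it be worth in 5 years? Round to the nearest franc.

CHF 30,546

With 2 periods per year: i = 0.0585, n = 10.
17,300 × (1+0.0585)^10 = 17,300 × 1.765666 = 30,546.0267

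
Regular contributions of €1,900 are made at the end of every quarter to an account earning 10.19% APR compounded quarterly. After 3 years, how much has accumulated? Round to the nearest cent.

€26,282.04

Periodic rate i = 0.1019/4 = 0.025475; n = 3 × 4 = 12 periods.
Accumulation factor s(12|0.025475) = 13.832652; FV = 1900 × 13.832652 = 26,282.0388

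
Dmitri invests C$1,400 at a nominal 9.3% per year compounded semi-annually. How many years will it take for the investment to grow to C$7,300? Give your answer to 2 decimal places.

18.17 years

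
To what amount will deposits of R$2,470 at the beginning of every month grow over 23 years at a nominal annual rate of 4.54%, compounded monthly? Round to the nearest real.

R$1,202,886

With 12 periods per year: i = 0.00378333, n = 276.
FV = PMT · [(1+i)^n − 1] / i × (1+i) = 2470 · 486.998262 = 1,202,885.7078
Payments are at the start of each period, so multiply by (1+i).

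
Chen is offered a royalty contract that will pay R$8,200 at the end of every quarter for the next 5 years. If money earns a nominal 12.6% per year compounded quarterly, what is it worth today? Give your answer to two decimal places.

With 4 periods per year: i = 0.0315, n = 20.
PV = 8200 × [1 − (1+0.0315)^(−20)] / 0.0315 = 8200 × 14.673230 = 120,320.4851

R$120,320.49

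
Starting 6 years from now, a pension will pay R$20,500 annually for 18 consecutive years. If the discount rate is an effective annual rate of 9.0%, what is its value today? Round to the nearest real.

PV at t=5 (ordinary 18-year annuity): 20500 × a(18|0.09) = 20500 × 8.755625 = 179,490.3147
Discount back 5 years: 179,490.3147 × (1+0.09)^(−5) = 179,490.3147 × 0.649931 = 116,656.3891

R$116,656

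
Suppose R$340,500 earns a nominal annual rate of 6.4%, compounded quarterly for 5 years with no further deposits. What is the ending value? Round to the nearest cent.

R$467,725.74

i = 0.064/4 = 0.016 per quarter; n = 5·4 = 20.
FV = 340,500 × (1 + 0.016)^20 = 467,725.7448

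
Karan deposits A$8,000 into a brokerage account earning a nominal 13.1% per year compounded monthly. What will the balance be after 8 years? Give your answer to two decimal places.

A$22,686.33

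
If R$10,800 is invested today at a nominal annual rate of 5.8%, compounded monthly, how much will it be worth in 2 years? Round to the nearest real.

With 12 periods per year: i = 0.00483333, n = 24.
10,800 × (1+0.00483333)^24 = 10,800 × 1.122682 = 12,124.9668

R$12,125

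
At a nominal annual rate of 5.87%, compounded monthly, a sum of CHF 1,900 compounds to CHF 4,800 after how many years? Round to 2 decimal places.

Periodic rate i = 0.0587/12 = 0.00489167.
n = ln(4800/1900) / ln(1+0.00489167) = ln(2.52632) / 0.004880 = 189.9203 months
= 189.9203/12 years

15.83 years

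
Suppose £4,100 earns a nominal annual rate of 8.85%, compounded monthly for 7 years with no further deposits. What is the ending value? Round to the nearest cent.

i = 0.0885/12 = 0.007375 per month; n = 7·12 = 84.
FV = PV·(1+i)^n = 4,100 × 1.853780 = 7,600.4977

£7,600.50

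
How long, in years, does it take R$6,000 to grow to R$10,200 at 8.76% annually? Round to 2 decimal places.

6.32 years

n = ln(10200/6000) / ln(1+0.0876) = ln(1.70000) / 0.083973 = 6.3190 years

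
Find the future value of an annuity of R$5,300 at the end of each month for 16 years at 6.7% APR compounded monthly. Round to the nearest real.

R$1,815,466

i = 0.067/12 = 0.00558333 per month; n = 16·12 = 192.
FV = PMT · [(1+i)^n − 1] / i = 5300 · 342.540760 = 1,815,466.0287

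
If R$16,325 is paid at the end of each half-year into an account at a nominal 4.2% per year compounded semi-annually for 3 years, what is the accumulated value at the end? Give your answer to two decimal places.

R$103,238.65

i = 0.042/2 = 0.021 per half-year; n = 3·2 = 6.
Accumulation factor s(6|0.021) = 6.323960; FV = 16325 × 6.323960 = 103,238.6484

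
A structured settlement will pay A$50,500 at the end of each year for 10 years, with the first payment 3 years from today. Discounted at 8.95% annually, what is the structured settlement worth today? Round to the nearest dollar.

PV at t=2 (ordinary 10-year annuity): 50500 × a(10|0.0895) = 50500 × 6.431806 = 324,806.1998
Discount back 2 years: 324,806.1998 × (1+0.0895)^(−2) = 324,806.1998 × 0.842453 = 273,633.8627

A$273,634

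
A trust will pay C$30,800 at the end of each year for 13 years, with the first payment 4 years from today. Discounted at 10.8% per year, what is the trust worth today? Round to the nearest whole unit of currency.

Value one period before first payment (t=3): 30800 × [1 − (1+0.108)^(−13)] / 0.108 = 30800 × 6.818307 = 210,003.8428
PV₀ = 210,003.8428 / (1+0.108)^3 = 210,003.8428 / 1.360252 = 154,386.0162

C$154,386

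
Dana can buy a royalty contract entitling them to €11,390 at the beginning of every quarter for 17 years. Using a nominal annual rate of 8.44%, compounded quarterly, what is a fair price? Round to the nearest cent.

€417,950.57

i = 0.0844/4 = 0.0211 per quarter; n = 17·4 = 68.
PV = PMT · [1 − (1+i)^(−n)] / i × (1+i) = 11390 · 36.694519 = 417,950.5658
(annuity-due: payments at period start, so ×(1+i).)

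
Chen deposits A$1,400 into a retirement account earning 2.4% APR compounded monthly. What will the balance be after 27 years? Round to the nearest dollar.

A$2,675

With 12 periods per year: i = 0.002, n = 324.
FV = 1,400 × (1 + 0.002)^324 = 2,674.6676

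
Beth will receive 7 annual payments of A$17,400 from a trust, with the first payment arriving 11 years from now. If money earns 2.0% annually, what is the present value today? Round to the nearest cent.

Value one period before first payment (t=10): 17400 × [1 − (1+0.02)^(−7)] / 0.02 = 17400 × 6.471991 = 112,612.6446
Discount back 10 years: 112,612.6446 × (1+0.02)^(−10) = 112,612.6446 × 0.820348 = 92,381.5915

A$92,381.59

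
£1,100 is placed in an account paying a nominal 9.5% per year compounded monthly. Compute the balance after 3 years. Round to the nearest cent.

£1,461.10

i = 0.095/12 = 0.00791667 per month; n = 3·12 = 36.
FV = PV·(1+i)^n = 1,100 × 1.328271 = 1,461.0977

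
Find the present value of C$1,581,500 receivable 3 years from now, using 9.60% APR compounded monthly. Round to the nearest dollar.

i = 0.096/12 = 0.008 per month; n = 3·12 = 36.
PV = 1,581,500 / (1 + 0.008)^36 = 1,581,500 / 1.332230 = 1,187,107.4768

C$1,187,107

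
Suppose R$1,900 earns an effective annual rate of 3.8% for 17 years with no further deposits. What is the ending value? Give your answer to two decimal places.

R$3,581.86

1,900 × (1+0.038)^17 = 1,900 × 1.885189 = 3,581.8600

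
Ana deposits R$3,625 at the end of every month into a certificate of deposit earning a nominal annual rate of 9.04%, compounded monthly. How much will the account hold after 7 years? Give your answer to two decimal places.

i = 0.0904/12 = 0.00753333 per month; n = 7·12 = 84.
Accumulation factor s(84|0.00753333) = 116.603766; FV = 3625 × 116.603766 = 422,688.6525

R$422,688.65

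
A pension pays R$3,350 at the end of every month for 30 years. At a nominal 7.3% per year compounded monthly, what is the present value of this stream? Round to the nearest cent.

R$488,643.82

i = 0.073/12 = 0.00608333 per month; n = 30·12 = 360.
PV = 3350 × [1 − (1+0.00608333)^(−360)] / 0.00608333 = 3350 × 145.863828 = 488,643.8239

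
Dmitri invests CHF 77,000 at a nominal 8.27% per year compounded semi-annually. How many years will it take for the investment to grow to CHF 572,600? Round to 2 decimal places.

Periodic rate i = 0.0827/2 = 0.04135.
n = ln(572600/77000) / ln(1+0.04135) = ln(7.43636) / 0.040518 = 49.5184 half-years
= 49.5184/2 years

24.76 years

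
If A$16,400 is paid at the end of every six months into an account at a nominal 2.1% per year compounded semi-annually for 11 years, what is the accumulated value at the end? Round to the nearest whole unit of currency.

With 2 periods per year: i = 0.0105, n = 22.
FV = 16400 × [(1+0.0105)^22 − 1] / 0.0105 = 16400 × 24.604083 = 403,506.9591

A$403,507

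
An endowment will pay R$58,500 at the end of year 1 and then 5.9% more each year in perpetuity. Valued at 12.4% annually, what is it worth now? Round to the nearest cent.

PV = D₁/(r − g) = 58500/(0.124 − 0.059) = 900,000.0000

R$900,000.00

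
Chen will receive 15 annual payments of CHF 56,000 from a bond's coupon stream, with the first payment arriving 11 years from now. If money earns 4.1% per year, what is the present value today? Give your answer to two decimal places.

CHF 413,705.14

Value one period before first payment (t=10): 56000 × [1 − (1+0.041)^(−15)] / 0.041 = 56000 × 11.041045 = 618,298.5259
PV₀ = 618,298.5259 / (1+0.041)^10 = 618,298.5259 / 1.494539 = 413,705.1393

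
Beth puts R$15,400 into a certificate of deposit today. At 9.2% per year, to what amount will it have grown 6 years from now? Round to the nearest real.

R$26,113

FV = PV·(1+i)^n = 15,400 × 1.695649 = 26,112.9869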